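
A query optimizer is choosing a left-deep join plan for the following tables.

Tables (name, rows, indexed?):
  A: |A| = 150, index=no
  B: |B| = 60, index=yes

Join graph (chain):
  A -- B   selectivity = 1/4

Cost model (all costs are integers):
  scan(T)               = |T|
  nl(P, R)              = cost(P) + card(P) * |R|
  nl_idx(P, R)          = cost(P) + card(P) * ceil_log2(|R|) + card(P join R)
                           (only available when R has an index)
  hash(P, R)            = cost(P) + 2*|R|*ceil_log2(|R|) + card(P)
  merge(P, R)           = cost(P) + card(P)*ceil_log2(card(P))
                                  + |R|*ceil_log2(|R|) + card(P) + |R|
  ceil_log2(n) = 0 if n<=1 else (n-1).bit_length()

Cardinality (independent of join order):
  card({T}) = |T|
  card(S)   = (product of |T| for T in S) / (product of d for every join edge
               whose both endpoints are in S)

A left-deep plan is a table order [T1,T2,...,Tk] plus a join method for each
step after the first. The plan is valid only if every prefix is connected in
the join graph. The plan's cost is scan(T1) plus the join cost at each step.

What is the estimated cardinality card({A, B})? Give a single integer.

Tables in S: A(150), B(60)
Edges inside S: A-B(d=4)
numerator = 150 * 60 = 9000
denominator = 4 = 4
card(S) = 9000 / 4 = 2250

2250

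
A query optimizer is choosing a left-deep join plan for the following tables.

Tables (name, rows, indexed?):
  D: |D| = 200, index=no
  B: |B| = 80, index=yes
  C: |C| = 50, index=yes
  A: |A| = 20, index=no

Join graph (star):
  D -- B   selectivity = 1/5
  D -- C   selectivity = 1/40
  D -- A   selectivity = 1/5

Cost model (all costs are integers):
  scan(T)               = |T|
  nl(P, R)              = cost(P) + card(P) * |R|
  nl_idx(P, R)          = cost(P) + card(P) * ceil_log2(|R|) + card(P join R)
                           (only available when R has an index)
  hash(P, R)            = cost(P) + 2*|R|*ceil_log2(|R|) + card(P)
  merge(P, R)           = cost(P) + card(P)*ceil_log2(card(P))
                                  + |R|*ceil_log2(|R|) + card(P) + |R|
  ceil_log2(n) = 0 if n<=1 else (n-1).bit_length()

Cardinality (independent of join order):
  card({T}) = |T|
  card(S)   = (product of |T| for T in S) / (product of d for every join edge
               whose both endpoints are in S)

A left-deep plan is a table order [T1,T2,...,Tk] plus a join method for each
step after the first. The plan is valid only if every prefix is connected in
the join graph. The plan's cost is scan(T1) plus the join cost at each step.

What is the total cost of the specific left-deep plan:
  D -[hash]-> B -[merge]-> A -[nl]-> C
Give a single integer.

step 1: scan D: cost=200, card=200
step 2: join B via hash
    card(P join B) = 200*80/(5) = 3200
    cost = 200 + 2*80*7 + 200 = 1520
step 3: join A via merge
    card(P join A) = 3200*20/(5) = 12800
    cost = 1520 + 3200*12 + 20*5 + 3200 + 20 = 43240
step 4: join C via nl
    card(P join C) = 12800*50/(40) = 16000
    cost = 43240 + 12800*50 = 683240

683240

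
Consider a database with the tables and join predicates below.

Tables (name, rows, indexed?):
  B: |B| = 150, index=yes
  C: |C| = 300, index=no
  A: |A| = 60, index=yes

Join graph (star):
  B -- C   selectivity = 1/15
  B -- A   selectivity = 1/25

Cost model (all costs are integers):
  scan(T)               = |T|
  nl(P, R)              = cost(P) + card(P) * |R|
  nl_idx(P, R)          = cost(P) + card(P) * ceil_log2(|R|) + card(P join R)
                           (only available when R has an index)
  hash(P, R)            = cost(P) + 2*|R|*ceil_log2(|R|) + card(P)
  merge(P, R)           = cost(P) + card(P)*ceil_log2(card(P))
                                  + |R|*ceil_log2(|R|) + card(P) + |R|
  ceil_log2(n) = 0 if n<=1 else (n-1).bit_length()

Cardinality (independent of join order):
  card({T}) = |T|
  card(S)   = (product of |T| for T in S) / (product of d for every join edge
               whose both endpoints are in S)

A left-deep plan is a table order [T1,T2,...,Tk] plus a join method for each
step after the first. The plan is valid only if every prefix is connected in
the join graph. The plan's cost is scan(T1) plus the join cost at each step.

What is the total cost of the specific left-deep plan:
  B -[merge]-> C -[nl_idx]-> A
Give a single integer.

29700

step 1: scan B: cost=150, card=150
step 2: join C via merge
    card(P join C) = 150*300/(15) = 3000
    cost = 150 + 150*8 + 300*9 + 150 + 300 = 4500
step 3: join A via nl_idx
    card(P join A) = 3000*60/(25) = 7200
    cost = 4500 + 3000*6 + 7200 = 29700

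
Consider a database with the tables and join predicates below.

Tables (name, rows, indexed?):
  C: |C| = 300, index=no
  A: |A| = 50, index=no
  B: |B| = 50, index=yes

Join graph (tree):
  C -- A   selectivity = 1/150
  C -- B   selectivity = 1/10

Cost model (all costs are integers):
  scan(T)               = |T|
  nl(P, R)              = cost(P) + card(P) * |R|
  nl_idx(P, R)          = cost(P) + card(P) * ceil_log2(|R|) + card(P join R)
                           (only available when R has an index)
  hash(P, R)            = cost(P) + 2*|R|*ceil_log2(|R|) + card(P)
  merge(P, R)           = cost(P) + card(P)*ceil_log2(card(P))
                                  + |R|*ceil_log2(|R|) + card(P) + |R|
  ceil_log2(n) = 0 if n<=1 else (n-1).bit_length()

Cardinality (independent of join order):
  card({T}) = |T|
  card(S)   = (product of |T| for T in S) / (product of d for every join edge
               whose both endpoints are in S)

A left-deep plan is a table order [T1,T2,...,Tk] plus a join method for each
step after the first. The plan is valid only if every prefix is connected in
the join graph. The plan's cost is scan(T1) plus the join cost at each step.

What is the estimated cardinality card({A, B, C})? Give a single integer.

500

Tables in S: A(50), B(50), C(300)
Edges inside S: C-A(d=150), C-B(d=10)
numerator = 50 * 50 * 300 = 750000
denominator = 150 * 10 = 1500
card(S) = 750000 / 1500 = 500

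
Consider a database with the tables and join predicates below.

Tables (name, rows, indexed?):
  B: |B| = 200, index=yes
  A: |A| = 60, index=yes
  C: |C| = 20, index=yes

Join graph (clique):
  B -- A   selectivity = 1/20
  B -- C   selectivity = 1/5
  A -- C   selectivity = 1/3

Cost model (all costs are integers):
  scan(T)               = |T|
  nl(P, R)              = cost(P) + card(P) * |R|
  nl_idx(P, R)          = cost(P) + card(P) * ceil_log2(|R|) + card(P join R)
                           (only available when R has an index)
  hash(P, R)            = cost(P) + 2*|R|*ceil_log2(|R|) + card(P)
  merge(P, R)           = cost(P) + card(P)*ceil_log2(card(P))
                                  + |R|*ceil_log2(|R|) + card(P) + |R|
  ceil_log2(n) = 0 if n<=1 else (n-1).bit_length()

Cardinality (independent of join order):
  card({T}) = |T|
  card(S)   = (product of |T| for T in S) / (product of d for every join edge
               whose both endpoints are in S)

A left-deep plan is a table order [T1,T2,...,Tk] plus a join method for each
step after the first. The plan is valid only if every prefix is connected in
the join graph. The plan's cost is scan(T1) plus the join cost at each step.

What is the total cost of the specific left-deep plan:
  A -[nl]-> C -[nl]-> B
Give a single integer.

81260

step 1: scan A: cost=60, card=60
step 2: join C via nl
    card(P join C) = 60*20/(3) = 400
    cost = 60 + 60*20 = 1260
step 3: join B via nl
    card(P join B) = 400*200/(20*5) = 800
    cost = 1260 + 400*200 = 81260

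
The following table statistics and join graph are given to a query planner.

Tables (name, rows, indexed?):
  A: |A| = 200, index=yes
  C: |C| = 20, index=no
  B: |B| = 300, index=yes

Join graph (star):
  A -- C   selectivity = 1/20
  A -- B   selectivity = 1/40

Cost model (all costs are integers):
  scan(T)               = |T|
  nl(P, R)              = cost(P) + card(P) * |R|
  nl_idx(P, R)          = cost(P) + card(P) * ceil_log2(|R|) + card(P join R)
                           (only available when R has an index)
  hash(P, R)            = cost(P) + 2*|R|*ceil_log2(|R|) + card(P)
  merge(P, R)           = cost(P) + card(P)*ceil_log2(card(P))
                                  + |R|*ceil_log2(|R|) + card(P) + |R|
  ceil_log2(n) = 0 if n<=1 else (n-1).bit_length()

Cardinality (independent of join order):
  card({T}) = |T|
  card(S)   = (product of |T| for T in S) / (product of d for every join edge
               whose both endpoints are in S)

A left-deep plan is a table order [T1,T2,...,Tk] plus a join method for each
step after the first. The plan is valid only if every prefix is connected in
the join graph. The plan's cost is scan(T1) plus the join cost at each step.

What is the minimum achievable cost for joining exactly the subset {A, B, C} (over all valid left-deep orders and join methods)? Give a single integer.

Selinger DP over subsets of {A,B,C}:
  {A}: scan cost=200, card=200
  {C}: scan cost=20, card=20
  {B}: scan cost=300, card=300
  {AC}: card=200; try (A,nl_idx)→380, (C,hash)→600, (A,merge)→1940, (C,merge)→2120, (A,hash)→3240, (A,nl)→4020 …(+1); best=380 via (A,nl_idx)
  {AB}: card=1500; try (B,nl_idx)→3500, (A,hash)→3800, (A,nl_idx)→4200, (B,merge)→5000, (A,merge)→5100, (B,hash)→5800 …(+2); best=3500 via (B,nl_idx)
  {ABC}: card=1500; try (B,nl_idx)→3680, (B,merge)→5180, (C,hash)→5200, (B,hash)→5980, (C,merge)→21620, (C,nl)→33500 …(+1); best=3680 via (B,nl_idx)

3680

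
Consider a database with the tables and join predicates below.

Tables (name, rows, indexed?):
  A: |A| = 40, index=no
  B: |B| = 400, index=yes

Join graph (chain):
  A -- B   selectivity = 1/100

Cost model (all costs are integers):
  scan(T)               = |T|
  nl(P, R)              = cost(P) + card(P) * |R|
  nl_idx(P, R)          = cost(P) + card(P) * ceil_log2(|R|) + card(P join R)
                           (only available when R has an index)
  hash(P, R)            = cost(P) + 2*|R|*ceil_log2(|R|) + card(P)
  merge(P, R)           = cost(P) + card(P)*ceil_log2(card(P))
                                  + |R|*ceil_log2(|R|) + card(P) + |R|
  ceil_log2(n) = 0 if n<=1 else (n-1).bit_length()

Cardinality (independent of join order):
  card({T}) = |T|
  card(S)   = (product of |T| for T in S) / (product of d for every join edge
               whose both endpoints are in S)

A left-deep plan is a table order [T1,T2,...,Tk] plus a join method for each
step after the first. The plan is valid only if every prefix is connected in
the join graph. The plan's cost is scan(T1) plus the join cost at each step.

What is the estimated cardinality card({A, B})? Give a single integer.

Tables in S: A(40), B(400)
Edges inside S: A-B(d=100)
numerator = 40 * 400 = 16000
denominator = 100 = 100
card(S) = 16000 / 100 = 160

160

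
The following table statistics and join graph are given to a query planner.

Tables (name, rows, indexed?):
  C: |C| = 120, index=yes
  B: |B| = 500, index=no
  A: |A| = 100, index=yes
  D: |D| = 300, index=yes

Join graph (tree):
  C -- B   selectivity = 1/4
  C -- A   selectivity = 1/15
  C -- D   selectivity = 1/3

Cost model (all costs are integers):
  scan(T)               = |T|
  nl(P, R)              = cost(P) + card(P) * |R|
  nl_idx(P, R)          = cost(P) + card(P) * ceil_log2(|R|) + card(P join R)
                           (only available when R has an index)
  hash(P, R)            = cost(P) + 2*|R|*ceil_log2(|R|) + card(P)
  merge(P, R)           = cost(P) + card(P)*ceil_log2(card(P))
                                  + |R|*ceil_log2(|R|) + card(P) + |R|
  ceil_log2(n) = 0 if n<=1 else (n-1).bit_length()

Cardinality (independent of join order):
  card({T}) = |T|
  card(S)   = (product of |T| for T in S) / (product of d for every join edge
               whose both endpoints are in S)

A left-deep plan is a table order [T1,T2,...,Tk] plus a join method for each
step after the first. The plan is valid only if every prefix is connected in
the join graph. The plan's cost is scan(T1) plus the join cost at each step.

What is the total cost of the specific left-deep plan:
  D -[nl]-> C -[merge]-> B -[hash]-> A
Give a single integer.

step 1: scan D: cost=300, card=300
step 2: join C via nl
    card(P join C) = 300*120/(3) = 12000
    cost = 300 + 300*120 = 36300
step 3: join B via merge
    card(P join B) = 12000*500/(4) = 1500000
    cost = 36300 + 12000*14 + 500*9 + 12000 + 500 = 221300
step 4: join A via hash
    card(P join A) = 1500000*100/(15) = 10000000
    cost = 221300 + 2*100*7 + 1500000 = 1722700

1722700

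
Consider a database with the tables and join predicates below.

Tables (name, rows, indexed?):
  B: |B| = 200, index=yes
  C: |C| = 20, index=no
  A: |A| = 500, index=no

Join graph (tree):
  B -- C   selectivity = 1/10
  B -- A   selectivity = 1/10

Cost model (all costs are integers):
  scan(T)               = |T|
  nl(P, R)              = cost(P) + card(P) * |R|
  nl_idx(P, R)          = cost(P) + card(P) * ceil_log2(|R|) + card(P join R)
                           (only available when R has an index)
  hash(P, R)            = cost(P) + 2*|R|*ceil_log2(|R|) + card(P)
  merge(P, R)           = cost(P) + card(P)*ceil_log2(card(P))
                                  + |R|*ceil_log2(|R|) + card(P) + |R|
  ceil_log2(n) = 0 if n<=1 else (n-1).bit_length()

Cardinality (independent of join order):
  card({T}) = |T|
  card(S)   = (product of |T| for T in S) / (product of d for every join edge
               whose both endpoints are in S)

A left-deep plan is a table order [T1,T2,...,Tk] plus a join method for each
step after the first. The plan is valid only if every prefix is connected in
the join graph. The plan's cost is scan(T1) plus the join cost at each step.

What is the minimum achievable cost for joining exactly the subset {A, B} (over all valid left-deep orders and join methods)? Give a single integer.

4200

Selinger DP over subsets of {A,B}:
  {B}: scan cost=200, card=200
  {A}: scan cost=500, card=500
  {AB}: card=10000; try (B,hash)→4200, (A,merge)→7000, (B,merge)→7300, (A,hash)→9400, (B,nl_idx)→14500, (A,nl)→100200 …(+1); best=4200 via (B,hash)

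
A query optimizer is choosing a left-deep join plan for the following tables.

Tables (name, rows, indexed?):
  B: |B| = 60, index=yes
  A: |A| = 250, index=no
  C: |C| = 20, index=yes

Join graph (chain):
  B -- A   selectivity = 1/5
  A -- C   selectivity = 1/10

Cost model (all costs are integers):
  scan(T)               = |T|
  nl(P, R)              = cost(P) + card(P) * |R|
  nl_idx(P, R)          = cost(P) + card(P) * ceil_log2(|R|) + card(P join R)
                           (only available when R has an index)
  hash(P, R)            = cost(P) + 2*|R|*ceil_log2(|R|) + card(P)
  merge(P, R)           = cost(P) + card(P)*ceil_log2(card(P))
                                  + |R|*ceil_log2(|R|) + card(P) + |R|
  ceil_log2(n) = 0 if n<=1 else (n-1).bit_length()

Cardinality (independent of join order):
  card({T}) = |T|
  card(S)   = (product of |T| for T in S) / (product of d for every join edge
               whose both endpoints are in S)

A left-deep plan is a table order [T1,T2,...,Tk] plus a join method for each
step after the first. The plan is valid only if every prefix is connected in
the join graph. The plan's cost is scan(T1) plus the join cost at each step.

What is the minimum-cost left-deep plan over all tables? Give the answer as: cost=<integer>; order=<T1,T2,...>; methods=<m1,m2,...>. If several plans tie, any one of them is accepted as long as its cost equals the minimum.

cost=1920; order=A,C,B; methods=hash,hash

Selinger DP (subsets sized 1..n):
  {B}: scan cost=60, card=60
  {A}: scan cost=250, card=250
  {C}: scan cost=20, card=20
  {AB}: card=3000; try (B,hash)→1220, (A,merge)→2730, (B,merge)→2920, (A,hash)→4120, (B,nl_idx)→4750, (A,nl)→15060 …(+1); best=1220 via (B,hash)
  {AC}: card=500; try (C,hash)→700, (C,nl_idx)→2000, (A,merge)→2390, (C,merge)→2620, (A,hash)→4040, (A,nl)→5020 …(+1); best=700 via (C,hash)
  {ABC}: card=6000; try (B,hash)→1920, (C,hash)→4420, (B,merge)→6120, (B,nl_idx)→9700, (C,nl_idx)→22220, (B,nl)→30700 …(+2); best=1920 via (B,hash)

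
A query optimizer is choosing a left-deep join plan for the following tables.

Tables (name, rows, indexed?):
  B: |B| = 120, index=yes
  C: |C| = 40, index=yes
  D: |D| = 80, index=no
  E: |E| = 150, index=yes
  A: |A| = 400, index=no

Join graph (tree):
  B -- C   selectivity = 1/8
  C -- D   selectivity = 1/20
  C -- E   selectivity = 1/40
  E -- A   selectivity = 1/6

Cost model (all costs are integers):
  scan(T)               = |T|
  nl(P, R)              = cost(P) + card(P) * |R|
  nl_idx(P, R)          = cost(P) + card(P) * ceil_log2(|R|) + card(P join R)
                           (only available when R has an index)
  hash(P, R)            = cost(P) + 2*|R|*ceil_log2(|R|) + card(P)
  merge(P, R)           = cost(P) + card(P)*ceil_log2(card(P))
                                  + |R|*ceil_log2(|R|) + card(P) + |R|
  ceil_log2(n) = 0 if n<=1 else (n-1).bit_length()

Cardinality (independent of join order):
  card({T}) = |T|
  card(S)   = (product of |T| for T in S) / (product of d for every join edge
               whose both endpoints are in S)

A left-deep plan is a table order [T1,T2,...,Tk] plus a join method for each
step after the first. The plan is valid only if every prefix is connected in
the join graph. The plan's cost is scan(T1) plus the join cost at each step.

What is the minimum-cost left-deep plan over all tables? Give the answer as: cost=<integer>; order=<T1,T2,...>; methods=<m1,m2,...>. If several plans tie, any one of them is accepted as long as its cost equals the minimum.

Selinger DP (subsets sized 1..n):
  {B}: scan cost=120, card=120
  {C}: scan cost=40, card=40
  {D}: scan cost=80, card=80
  {E}: scan cost=150, card=150
  {A}: scan cost=400, card=400
  {BC}: card=600; try (C,hash)→720, (B,nl_idx)→920, (B,merge)→1280, (C,merge)→1360, (C,nl_idx)→1440, (B,hash)→1760 …(+2); best=720 via (C,hash)
  {CD}: card=160; try (C,hash)→640, (C,nl_idx)→720, (D,merge)→960, (C,merge)→1000, (D,hash)→1200, (D,nl)→3240 …(+1); best=640 via (C,hash)
  {CE}: card=150; try (E,nl_idx)→510, (C,hash)→780, (C,nl_idx)→1200, (E,merge)→1670, (C,merge)→1780, (E,hash)→2480 …(+2); best=510 via (E,nl_idx)
  {AE}: card=10000; try (E,hash)→3200, (A,merge)→5500, (E,merge)→5750, (A,hash)→7500, (E,nl_idx)→13600, (A,nl)→60150 …(+1); best=3200 via (E,hash)
  {BCD}: card=2400; try (D,hash)→2440, (B,hash)→2480, (B,merge)→3040, (B,nl_idx)→4160, (D,merge)→7960, (B,nl)→19840 …(+1); best=2440 via (D,hash)
  {BCE}: card=2250; try (B,hash)→2340, (B,merge)→2820, (E,hash)→3720, (B,nl_idx)→3810, (E,nl_idx)→7770, (E,merge)→8670 …(+2); best=2340 via (B,hash)
  {CDE}: card=600; try (D,hash)→1780, (D,merge)→2500, (E,nl_idx)→2520, (E,hash)→3200, (E,merge)→3430, (D,nl)→12510 …(+1); best=1780 via (D,hash)
  {ACE}: card=10000; try (A,merge)→5860, (A,hash)→7860, (C,hash)→13680, (A,nl)→60510, (C,nl_idx)→73200, (C,merge)→153480 …(+1); best=5860 via (A,merge)
  {BCDE}: card=9000; try (B,hash)→4060, (D,hash)→5710, (E,hash)→7240, (B,merge)→9340, (B,nl_idx)→14980, (E,nl_idx)→30640 …(+5); best=4060 via (B,hash)
  {ABCE}: card=150000; try (A,hash)→11790, (B,hash)→17540, (A,merge)→35590, (B,merge)→156820, (B,nl_idx)→225860, (A,nl)→902340 …(+1); best=11790 via (A,hash)
  {ACDE}: card=40000; try (A,hash)→9580, (A,merge)→12380, (D,hash)→16980, (D,merge)→156500, (A,nl)→241780, (D,nl)→805860; best=9580 via (A,hash)
  {ABCDE}: card=600000; try (A,hash)→20260, (B,hash)→51260, (A,merge)→143060, (D,hash)→162910, (B,merge)→690540, (B,nl_idx)→889580 …(+4); best=20260 via (A,hash)

cost=20260; order=C,E,D,B,A; methods=nl_idx,hash,hash,hash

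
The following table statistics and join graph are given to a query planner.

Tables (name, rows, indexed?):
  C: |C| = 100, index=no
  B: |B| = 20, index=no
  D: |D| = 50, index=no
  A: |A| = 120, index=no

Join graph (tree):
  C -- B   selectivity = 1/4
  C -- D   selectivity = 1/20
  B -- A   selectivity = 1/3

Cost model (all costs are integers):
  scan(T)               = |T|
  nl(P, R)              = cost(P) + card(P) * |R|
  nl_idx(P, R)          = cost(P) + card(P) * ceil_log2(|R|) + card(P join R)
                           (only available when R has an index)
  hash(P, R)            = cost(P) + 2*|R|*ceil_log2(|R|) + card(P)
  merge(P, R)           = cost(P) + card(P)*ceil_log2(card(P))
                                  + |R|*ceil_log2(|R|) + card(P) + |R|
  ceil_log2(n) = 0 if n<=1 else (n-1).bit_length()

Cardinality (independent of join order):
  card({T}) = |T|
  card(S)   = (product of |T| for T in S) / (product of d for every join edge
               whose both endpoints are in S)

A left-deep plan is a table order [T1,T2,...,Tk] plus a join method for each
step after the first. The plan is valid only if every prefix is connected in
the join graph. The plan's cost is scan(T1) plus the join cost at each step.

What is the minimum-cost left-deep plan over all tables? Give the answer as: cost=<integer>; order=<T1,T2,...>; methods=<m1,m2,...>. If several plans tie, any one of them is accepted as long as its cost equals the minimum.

cost=4180; order=C,D,B,A; methods=hash,hash,hash

Selinger DP (subsets sized 1..n):
  {C}: scan cost=100, card=100
  {B}: scan cost=20, card=20
  {D}: scan cost=50, card=50
  {A}: scan cost=120, card=120
  {BC}: card=500; try (B,hash)→400, (C,merge)→940, (B,merge)→1020, (C,hash)→1440, (C,nl)→2020, (B,nl)→2100; best=400 via (B,hash)
  {CD}: card=250; try (D,hash)→800, (C,merge)→1200, (D,merge)→1250, (C,hash)→1500, (C,nl)→5050, (D,nl)→5100; best=800 via (D,hash)
  {AB}: card=800; try (B,hash)→440, (A,merge)→1100, (B,merge)→1200, (A,hash)→1720, (A,nl)→2420, (B,nl)→2520; best=440 via (B,hash)
  {BCD}: card=1250; try (B,hash)→1250, (D,hash)→1500, (B,merge)→3170, (D,merge)→5750, (B,nl)→5800, (D,nl)→25400; best=1250 via (B,hash)
  {ABC}: card=20000; try (A,hash)→2580, (C,hash)→2640, (A,merge)→6360, (C,merge)→10040, (A,nl)→60400, (C,nl)→80440; best=2580 via (A,hash)
  {ABCD}: card=50000; try (A,hash)→4180, (A,merge)→17210, (D,hash)→23180, (A,nl)→151250, (D,merge)→322930, (D,nl)→1002580; best=4180 via (A,hash)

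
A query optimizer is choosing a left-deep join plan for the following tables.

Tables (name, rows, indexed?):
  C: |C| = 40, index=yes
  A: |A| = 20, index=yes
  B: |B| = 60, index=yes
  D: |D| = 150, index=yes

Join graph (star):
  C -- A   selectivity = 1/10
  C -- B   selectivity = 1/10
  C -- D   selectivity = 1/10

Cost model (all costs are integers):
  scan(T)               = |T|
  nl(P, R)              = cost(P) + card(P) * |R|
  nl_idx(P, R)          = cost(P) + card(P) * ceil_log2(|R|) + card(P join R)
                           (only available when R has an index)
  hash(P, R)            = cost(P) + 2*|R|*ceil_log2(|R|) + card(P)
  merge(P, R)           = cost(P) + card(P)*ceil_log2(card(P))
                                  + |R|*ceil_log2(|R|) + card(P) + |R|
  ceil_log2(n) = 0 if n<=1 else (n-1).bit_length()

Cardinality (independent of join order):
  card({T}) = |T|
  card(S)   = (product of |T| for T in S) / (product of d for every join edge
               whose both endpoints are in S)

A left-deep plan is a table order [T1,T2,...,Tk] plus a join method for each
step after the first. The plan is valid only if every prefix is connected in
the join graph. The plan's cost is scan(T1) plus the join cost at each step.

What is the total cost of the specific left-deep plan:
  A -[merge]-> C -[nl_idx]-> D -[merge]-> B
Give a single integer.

step 1: scan A: cost=20, card=20
step 2: join C via merge
    card(P join C) = 20*40/(10) = 80
    cost = 20 + 20*5 + 40*6 + 20 + 40 = 420
step 3: join D via nl_idx
    card(P join D) = 80*150/(10) = 1200
    cost = 420 + 80*8 + 1200 = 2260
step 4: join B via merge
    card(P join B) = 1200*60/(10) = 7200
    cost = 2260 + 1200*11 + 60*6 + 1200 + 60 = 17080

17080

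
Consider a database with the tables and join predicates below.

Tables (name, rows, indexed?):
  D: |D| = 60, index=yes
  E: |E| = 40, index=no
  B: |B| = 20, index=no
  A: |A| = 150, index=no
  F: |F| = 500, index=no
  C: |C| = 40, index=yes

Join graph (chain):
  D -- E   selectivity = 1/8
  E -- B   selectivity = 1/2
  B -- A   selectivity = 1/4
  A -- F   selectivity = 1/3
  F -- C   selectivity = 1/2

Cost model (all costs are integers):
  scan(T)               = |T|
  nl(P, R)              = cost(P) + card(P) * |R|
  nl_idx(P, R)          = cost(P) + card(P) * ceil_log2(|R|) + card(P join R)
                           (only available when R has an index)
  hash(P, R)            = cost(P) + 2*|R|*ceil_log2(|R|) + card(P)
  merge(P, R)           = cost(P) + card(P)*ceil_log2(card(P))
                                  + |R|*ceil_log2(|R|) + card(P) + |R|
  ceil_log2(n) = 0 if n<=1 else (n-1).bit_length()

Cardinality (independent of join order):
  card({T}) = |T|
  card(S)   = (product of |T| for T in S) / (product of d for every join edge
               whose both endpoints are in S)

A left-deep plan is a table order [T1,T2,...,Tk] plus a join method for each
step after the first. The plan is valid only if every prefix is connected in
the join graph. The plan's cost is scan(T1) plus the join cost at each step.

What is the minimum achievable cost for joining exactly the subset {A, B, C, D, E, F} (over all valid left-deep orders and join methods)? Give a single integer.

Selinger DP over subsets of {A,B,C,D,E,F}:
  {D}: scan cost=60, card=60
  {E}: scan cost=40, card=40
  {B}: scan cost=20, card=20
  {A}: scan cost=150, card=150
  {F}: scan cost=500, card=500
  {C}: scan cost=40, card=40
  {DE}: card=300; try (D,nl_idx)→580, (E,hash)→600, (D,merge)→740, (E,merge)→760, (D,hash)→800, (D,nl)→2440 …(+1); best=580 via (D,nl_idx)
  {BE}: card=400; try (B,hash)→280, (E,merge)→420, (B,merge)→440, (E,hash)→520, (E,nl)→820, (B,nl)→840; best=280 via (B,hash)
  {AB}: card=750; try (B,hash)→500, (A,merge)→1490, (B,merge)→1620, (A,hash)→2440, (A,nl)→3020, (B,nl)→3150; best=500 via (B,hash)
  {AF}: card=25000; try (A,hash)→3400, (F,merge)→6500, (A,merge)→6850, (F,hash)→9300, (F,nl)→75150, (A,nl)→75500; best=3400 via (A,hash)
  {CF}: card=10000; try (C,hash)→1480, (F,merge)→5320, (C,merge)→5780, (F,hash)→9080, (C,nl_idx)→13500, (F,nl)→20040 …(+1); best=1480 via (C,hash)
  {BDE}: card=3000; try (B,hash)→1080, (D,hash)→1400, (B,merge)→3700, (D,merge)→4700, (D,nl_idx)→5680, (B,nl)→6580 …(+1); best=1080 via (B,hash)
  {ABE}: card=15000; try (E,hash)→1730, (A,hash)→3080, (A,merge)→5630, (E,merge)→9030, (E,nl)→30500, (A,nl)→60280; best=1730 via (E,hash)
  {ABF}: card=125000; try (F,hash)→10250, (F,merge)→13750, (B,hash)→28600, (F,nl)→375500, (B,merge)→403520, (B,nl)→503400; best=10250 via (F,hash)
  {ACF}: card=500000; try (A,hash)→13880, (C,hash)→28880, (A,merge)→152830, (C,merge)→403680, (C,nl_idx)→653400, (C,nl)→1003400 …(+1); best=13880 via (A,hash)
  {ABDE}: card=112500; try (A,hash)→6480, (D,hash)→17450, (A,merge)→41430, (D,nl_idx)→204230, (D,merge)→227150, (A,nl)→451080 …(+1); best=6480 via (A,hash)
  {ABEF}: card=2500000; try (F,hash)→25730, (E,hash)→135730, (F,merge)→231730, (E,merge)→2260530, (E,nl)→5010250, (F,nl)→7501730; best=25730 via (F,hash)
  {ABCF}: card=2500000; try (C,hash)→135730, (B,hash)→514080, (C,merge)→2260530, (C,nl_idx)→3260250, (C,nl)→5010250, (B,nl)→10013880 …(+1); best=135730 via (C,hash)
  {ABDEF}: card=18750000; try (F,hash)→127980, (F,merge)→2036480, (D,hash)→2526450, (D,nl_idx)→33775730, (F,nl)→56256480, (D,merge)→57526150 …(+1); best=127980 via (F,hash)
  {ABCEF}: card=50000000; try (C,hash)→2526210, (E,hash)→2636210, (C,merge)→57526010, (E,merge)→57636010, (C,nl_idx)→65025730, (C,nl)→100025730 …(+1); best=2526210 via (C,hash)
  {ABCDEF}: card=375000000; try (C,hash)→18878460, (D,hash)→52526930, (C,nl_idx)→487627980, (C,merge)→487628260, (D,nl_idx)→677526210, (C,nl)→750127980 …(+2); best=18878460 via (C,hash)

18878460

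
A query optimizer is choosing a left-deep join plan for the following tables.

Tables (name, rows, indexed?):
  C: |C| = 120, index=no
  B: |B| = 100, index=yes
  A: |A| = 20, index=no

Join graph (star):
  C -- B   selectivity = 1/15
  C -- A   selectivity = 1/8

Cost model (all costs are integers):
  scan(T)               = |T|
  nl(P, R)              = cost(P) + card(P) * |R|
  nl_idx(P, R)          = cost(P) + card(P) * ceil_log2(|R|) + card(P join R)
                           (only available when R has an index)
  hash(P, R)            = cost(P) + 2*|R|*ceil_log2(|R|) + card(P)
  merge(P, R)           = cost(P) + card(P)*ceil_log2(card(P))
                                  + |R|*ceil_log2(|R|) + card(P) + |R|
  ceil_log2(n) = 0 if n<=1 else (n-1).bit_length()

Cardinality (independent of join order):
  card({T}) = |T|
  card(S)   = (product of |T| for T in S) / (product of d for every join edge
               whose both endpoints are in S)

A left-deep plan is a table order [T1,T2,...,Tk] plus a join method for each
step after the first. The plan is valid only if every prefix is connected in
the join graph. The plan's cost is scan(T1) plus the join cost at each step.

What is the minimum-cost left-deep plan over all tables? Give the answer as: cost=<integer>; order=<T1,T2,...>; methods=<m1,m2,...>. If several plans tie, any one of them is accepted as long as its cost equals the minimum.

cost=2140; order=C,A,B; methods=hash,hash

Selinger DP (subsets sized 1..n):
  {C}: scan cost=120, card=120
  {B}: scan cost=100, card=100
  {A}: scan cost=20, card=20
  {BC}: card=800; try (B,hash)→1640, (B,nl_idx)→1760, (C,merge)→1860, (C,hash)→1880, (B,merge)→1880, (C,nl)→12100 …(+1); best=1640 via (B,hash)
  {AC}: card=300; try (A,hash)→440, (C,merge)→1100, (A,merge)→1200, (C,hash)→1720, (C,nl)→2420, (A,nl)→2520; best=440 via (A,hash)
  {ABC}: card=2000; try (B,hash)→2140, (A,hash)→2640, (B,merge)→4240, (B,nl_idx)→4540, (A,merge)→10560, (A,nl)→17640 …(+1); best=2140 via (B,hash)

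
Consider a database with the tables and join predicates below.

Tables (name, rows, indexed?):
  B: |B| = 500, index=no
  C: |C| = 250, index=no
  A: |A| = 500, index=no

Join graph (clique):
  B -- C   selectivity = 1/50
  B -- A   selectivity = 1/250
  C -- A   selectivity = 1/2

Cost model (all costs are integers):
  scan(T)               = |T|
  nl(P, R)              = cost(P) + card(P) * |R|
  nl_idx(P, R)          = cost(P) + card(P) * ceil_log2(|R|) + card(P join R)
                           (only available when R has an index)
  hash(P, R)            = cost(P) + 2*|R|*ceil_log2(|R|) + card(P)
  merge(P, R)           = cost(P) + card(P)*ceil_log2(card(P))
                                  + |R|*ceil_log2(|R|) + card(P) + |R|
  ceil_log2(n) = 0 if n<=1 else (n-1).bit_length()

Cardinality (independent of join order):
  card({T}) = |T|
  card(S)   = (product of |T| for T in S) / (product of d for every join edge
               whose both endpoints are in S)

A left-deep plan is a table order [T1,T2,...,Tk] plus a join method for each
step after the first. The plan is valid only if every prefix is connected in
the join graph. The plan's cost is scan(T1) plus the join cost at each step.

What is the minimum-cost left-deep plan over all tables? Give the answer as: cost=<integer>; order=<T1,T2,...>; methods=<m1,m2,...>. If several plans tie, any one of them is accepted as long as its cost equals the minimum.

Selinger DP (subsets sized 1..n):
  {B}: scan cost=500, card=500
  {C}: scan cost=250, card=250
  {A}: scan cost=500, card=500
  {BC}: card=2500; try (C,hash)→5000, (B,merge)→7500, (C,merge)→7750, (B,hash)→9500, (B,nl)→125250, (C,nl)→125500; best=5000 via (C,hash)
  {AB}: card=1000; try (B,hash)→10000, (A,hash)→10000, (B,merge)→10500, (A,merge)→10500, (B,nl)→250500, (A,nl)→250500; best=10000 via (B,hash)
  {AC}: card=62500; try (C,hash)→5000, (A,merge)→7500, (C,merge)→7750, (A,hash)→9500, (A,nl)→125250, (C,nl)→125500; best=5000 via (C,hash)
  {ABC}: card=2500; try (C,hash)→15000, (A,hash)→16500, (C,merge)→23250, (A,merge)→42500, (B,hash)→76500, (C,nl)→260000 …(+3); best=15000 via (C,hash)

cost=15000; order=A,B,C; methods=hash,hash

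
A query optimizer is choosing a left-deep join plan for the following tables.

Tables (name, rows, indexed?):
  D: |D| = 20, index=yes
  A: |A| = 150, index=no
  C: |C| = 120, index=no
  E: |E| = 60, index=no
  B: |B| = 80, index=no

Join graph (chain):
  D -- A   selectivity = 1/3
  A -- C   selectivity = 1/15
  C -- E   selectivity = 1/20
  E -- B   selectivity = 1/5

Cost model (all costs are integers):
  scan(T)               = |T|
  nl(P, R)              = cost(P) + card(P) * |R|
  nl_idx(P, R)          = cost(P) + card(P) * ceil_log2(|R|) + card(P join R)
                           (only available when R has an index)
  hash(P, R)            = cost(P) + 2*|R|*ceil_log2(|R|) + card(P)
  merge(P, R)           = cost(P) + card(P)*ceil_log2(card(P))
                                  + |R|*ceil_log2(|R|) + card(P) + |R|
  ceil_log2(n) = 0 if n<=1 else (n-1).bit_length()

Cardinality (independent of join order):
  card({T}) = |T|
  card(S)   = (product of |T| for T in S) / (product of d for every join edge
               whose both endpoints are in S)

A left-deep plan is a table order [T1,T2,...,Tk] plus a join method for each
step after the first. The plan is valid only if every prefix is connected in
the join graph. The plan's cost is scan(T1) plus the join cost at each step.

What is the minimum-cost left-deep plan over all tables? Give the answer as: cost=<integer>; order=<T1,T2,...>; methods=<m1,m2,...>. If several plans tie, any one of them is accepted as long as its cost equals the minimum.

Selinger DP (subsets sized 1..n):
  {D}: scan cost=20, card=20
  {A}: scan cost=150, card=150
  {C}: scan cost=120, card=120
  {E}: scan cost=60, card=60
  {B}: scan cost=80, card=80
  {AD}: card=1000; try (D,hash)→500, (A,merge)→1490, (D,merge)→1620, (D,nl_idx)→1900, (A,hash)→2440, (A,nl)→3020 …(+1); best=500 via (D,hash)
  {AC}: card=1200; try (C,hash)→1980, (A,merge)→2430, (C,merge)→2460, (A,hash)→2640, (A,nl)→18120, (C,nl)→18150; best=1980 via (C,hash)
  {CE}: card=360; try (E,hash)→960, (C,merge)→1440, (E,merge)→1500, (C,hash)→1800, (C,nl)→7260, (E,nl)→7320; best=960 via (E,hash)
  {BE}: card=960; try (E,hash)→880, (B,merge)→1120, (E,merge)→1140, (B,hash)→1240, (B,nl)→4860, (E,nl)→4880; best=880 via (E,hash)
  {ACD}: card=8000; try (C,hash)→3180, (D,hash)→3380, (C,merge)→12460, (D,nl_idx)→15980, (D,merge)→16500, (D,nl)→25980 …(+1); best=3180 via (C,hash)
  {ACE}: card=3600; try (A,hash)→3720, (E,hash)→3900, (A,merge)→5910, (E,merge)→16800, (A,nl)→54960, (E,nl)→73980; best=3720 via (A,hash)
  {BCE}: card=5760; try (B,hash)→2440, (C,hash)→3520, (B,merge)→5200, (C,merge)→12400, (B,nl)→29760, (C,nl)→116080; best=2440 via (B,hash)
  {ACDE}: card=24000; try (D,hash)→7520, (E,hash)→11900, (D,nl_idx)→45720, (D,merge)→50640, (D,nl)→75720, (E,merge)→115600 …(+1); best=7520 via (D,hash)
  {ABCE}: card=57600; try (B,hash)→8440, (A,hash)→10600, (B,merge)→51160, (A,merge)→84430, (B,nl)→291720, (A,nl)→866440; best=8440 via (B,hash)
  {ABCDE}: card=384000; try (B,hash)→32640, (D,hash)→66240, (B,merge)→392160, (D,nl_idx)→680440, (D,merge)→987760, (D,nl)→1160440 …(+1); best=32640 via (B,hash)

cost=32640; order=C,E,A,D,B; methods=hash,hash,hash,hash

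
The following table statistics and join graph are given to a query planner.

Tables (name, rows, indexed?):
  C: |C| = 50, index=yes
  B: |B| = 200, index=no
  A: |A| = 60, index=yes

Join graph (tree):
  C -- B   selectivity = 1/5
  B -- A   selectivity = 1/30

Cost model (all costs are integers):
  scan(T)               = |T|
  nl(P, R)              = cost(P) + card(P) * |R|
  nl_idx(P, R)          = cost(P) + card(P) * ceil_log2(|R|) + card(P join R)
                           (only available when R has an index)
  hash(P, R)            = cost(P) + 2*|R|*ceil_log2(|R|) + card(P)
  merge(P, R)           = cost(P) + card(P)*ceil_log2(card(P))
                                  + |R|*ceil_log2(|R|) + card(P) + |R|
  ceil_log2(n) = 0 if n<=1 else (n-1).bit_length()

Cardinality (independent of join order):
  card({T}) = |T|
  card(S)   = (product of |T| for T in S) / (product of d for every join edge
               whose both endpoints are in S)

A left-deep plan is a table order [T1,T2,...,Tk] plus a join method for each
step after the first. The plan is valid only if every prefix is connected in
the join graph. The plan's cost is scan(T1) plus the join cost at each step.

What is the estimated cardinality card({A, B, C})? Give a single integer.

Tables in S: A(60), B(200), C(50)
Edges inside S: C-B(d=5), B-A(d=30)
numerator = 60 * 200 * 50 = 600000
denominator = 5 * 30 = 150
card(S) = 600000 / 150 = 4000

4000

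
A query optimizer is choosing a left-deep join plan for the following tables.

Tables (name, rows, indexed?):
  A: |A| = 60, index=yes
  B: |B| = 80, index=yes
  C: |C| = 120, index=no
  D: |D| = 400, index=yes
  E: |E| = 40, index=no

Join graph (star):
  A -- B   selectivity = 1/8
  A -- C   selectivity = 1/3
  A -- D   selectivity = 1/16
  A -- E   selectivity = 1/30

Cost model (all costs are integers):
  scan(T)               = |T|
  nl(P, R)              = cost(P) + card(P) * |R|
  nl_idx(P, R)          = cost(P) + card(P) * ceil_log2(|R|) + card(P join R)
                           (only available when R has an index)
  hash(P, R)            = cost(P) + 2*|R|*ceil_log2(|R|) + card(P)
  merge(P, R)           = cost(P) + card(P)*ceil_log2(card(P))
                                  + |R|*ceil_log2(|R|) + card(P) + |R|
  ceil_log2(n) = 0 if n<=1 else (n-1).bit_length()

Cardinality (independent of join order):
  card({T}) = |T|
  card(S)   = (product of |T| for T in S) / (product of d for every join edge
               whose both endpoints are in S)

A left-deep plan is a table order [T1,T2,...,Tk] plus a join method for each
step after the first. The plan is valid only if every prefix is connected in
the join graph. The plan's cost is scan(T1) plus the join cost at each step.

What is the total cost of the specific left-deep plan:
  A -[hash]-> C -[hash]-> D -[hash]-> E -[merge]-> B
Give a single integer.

1512520

step 1: scan A: cost=60, card=60
step 2: join C via hash
    card(P join C) = 60*120/(3) = 2400
    cost = 60 + 2*120*7 + 60 = 1800
step 3: join D via hash
    card(P join D) = 2400*400/(16) = 60000
    cost = 1800 + 2*400*9 + 2400 = 11400
step 4: join E via hash
    card(P join E) = 60000*40/(30) = 80000
    cost = 11400 + 2*40*6 + 60000 = 71880
step 5: join B via merge
    card(P join B) = 80000*80/(8) = 800000
    cost = 71880 + 80000*17 + 80*7 + 80000 + 80 = 1512520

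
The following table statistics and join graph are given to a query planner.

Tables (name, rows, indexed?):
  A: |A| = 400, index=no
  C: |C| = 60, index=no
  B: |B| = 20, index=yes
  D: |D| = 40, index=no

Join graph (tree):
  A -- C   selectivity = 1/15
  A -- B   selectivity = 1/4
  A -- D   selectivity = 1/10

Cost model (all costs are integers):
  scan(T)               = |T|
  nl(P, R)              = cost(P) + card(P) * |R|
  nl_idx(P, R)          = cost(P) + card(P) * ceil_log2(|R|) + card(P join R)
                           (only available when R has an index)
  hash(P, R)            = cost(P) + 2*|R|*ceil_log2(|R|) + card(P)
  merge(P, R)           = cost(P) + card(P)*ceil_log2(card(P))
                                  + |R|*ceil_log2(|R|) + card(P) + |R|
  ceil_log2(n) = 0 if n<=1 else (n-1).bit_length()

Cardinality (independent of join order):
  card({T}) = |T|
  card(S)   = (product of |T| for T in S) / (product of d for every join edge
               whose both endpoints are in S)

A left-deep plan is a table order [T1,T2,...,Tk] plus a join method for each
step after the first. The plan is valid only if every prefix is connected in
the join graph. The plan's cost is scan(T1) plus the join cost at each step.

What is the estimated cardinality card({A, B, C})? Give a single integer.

Tables in S: A(400), B(20), C(60)
Edges inside S: A-C(d=15), A-B(d=4)
numerator = 400 * 20 * 60 = 480000
denominator = 15 * 4 = 60
card(S) = 480000 / 60 = 8000

8000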